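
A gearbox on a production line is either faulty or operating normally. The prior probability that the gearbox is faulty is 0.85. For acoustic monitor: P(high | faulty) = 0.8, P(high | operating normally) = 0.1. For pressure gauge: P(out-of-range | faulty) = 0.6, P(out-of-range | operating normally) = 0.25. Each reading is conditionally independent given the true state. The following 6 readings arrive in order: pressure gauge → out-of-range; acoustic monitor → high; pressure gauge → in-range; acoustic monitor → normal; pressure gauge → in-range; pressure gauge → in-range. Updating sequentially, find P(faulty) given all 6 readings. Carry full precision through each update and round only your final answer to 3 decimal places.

0.786

After pressure gauge='out-of-range': P(faulty) = 0.6·0.8500 / (0.6·0.8500 + 0.25·0.1500) ≈ 0.9315
After acoustic monitor='high': P(faulty) = 0.8·0.9315 / (0.8·0.9315 + 0.1·0.0685) ≈ 0.9909
After pressure gauge='in-range': P(faulty) = 0.4·0.9909 / (0.4·0.9909 + 0.75·0.0091) ≈ 0.9831
After acoustic monitor='normal': P(faulty) = 0.2·0.9831 / (0.2·0.9831 + 0.9·0.0169) ≈ 0.9280
After pressure gauge='in-range': P(faulty) = 0.4·0.9280 / (0.4·0.9280 + 0.75·0.0720) ≈ 0.8731
After pressure gauge='in-range': P(faulty) = 0.4·0.8731 / (0.4·0.8731 + 0.75·0.1269) ≈ 0.7858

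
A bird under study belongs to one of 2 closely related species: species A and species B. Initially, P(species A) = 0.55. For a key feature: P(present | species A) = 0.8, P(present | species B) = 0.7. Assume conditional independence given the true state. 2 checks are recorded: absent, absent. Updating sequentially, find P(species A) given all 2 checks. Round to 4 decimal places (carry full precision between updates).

0.3520

Apply Bayes' rule sequentially, carrying P(species A) forward.
After 'absent': P(species A) = 0.2·0.5500 / (0.2·0.5500 + 0.3·0.4500) ≈ 0.4490
After 'absent': P(species A) = 0.2·0.4490 / (0.2·0.4490 + 0.3·0.5510) ≈ 0.3520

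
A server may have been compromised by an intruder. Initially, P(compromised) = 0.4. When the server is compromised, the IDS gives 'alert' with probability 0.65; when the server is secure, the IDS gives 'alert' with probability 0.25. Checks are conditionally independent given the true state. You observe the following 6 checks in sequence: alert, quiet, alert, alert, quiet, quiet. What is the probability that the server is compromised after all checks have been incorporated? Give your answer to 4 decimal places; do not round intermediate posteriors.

0.5436

Apply Bayes' rule sequentially, carrying P(compromised) forward.
After 'alert': P(compromised) = 0.65·0.4000 / (0.65·0.4000 + 0.25·0.6000) ≈ 0.6341
After 'quiet': P(compromised) = 0.35·0.6341 / (0.35·0.6341 + 0.75·0.3659) ≈ 0.4472
After 'alert': P(compromised) = 0.65·0.4472 / (0.65·0.4472 + 0.25·0.5528) ≈ 0.6777
After 'alert': P(compromised) = 0.65·0.6777 / (0.65·0.6777 + 0.25·0.3223) ≈ 0.8454
After 'quiet': P(compromised) = 0.35·0.8454 / (0.35·0.8454 + 0.75·0.1546) ≈ 0.7185
After 'quiet': P(compromised) = 0.35·0.7185 / (0.35·0.7185 + 0.75·0.2815) ≈ 0.5436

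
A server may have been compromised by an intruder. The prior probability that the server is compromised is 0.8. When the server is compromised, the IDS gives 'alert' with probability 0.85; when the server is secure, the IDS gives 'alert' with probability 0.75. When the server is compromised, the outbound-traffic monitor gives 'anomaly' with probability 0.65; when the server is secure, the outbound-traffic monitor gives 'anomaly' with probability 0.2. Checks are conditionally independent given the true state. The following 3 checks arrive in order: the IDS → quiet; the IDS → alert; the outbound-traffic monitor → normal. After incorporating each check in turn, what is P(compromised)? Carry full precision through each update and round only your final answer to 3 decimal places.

0.543

After the IDS='quiet': P(compromised) = 0.15·0.8000 / (0.15·0.8000 + 0.25·0.2000) ≈ 0.7059
After the IDS='alert': P(compromised) = 0.85·0.7059 / (0.85·0.7059 + 0.75·0.2941) ≈ 0.7312
After the outbound-traffic monitor='normal': P(compromised) = 0.35·0.7312 / (0.35·0.7312 + 0.8·0.2688) ≈ 0.5434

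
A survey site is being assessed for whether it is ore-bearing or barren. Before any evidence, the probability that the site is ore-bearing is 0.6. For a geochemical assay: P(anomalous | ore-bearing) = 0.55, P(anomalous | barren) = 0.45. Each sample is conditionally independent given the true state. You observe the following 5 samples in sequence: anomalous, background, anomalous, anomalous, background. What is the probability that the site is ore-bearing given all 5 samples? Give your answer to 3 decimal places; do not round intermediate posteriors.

After 'anomalous': P(ore) = 0.55·0.6000 / (0.55·0.6000 + 0.45·0.4000) ≈ 0.6471
After 'background': P(ore) = 0.45·0.6471 / (0.45·0.6471 + 0.55·0.3529) ≈ 0.6000
After 'anomalous': P(ore) = 0.55·0.6000 / (0.55·0.6000 + 0.45·0.4000) ≈ 0.6471
After 'anomalous': P(ore) = 0.55·0.6471 / (0.55·0.6471 + 0.45·0.3529) ≈ 0.6914
After 'background': P(ore) = 0.45·0.6914 / (0.45·0.6914 + 0.55·0.3086) ≈ 0.6471

0.647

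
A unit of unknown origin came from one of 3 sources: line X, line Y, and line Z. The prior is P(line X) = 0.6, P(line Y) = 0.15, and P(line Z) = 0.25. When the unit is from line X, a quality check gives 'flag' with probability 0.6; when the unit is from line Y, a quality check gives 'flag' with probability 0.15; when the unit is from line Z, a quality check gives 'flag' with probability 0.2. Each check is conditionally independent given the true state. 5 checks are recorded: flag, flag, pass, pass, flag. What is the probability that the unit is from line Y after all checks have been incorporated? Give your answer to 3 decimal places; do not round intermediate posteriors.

After 'flag': normaliser = 0.6·0.6000 + 0.15·0.1500 + 0.2·0.2500; P(line X) ≈ 0.8324, P(line Y) ≈ 0.0520, P(line Z) ≈ 0.1156
After 'flag': normaliser = 0.6·0.8324 + 0.15·0.0520 + 0.2·0.1156; P(line X) ≈ 0.9417, P(line Y) ≈ 0.0147, P(line Z) ≈ 0.0436
After 'pass': normaliser = 0.4·0.9417 + 0.85·0.0147 + 0.8·0.0436; P(line X) ≈ 0.8883, P(line Y) ≈ 0.0295, P(line Z) ≈ 0.0822
After 'pass': normaliser = 0.4·0.8883 + 0.85·0.0295 + 0.8·0.0822; P(line X) ≈ 0.7963, P(line Y) ≈ 0.0562, P(line Z) ≈ 0.1475
After 'flag': normaliser = 0.6·0.7963 + 0.15·0.0562 + 0.2·0.1475; P(line X) ≈ 0.9265, P(line Y) ≈ 0.0163, P(line Z) ≈ 0.0572

0.016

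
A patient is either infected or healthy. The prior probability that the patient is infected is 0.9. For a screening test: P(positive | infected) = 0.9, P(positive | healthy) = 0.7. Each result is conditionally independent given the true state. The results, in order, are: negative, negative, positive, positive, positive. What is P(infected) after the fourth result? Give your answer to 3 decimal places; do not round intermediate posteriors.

0.623

After 'negative': P(infected) = 0.1·0.9000 / (0.1·0.9000 + 0.3·0.1000) ≈ 0.7500
After 'negative': P(infected) = 0.1·0.7500 / (0.1·0.7500 + 0.3·0.2500) ≈ 0.5000
After 'positive': P(infected) = 0.9·0.5000 / (0.9·0.5000 + 0.7·0.5000) ≈ 0.5625
After 'positive': P(infected) = 0.9·0.5625 / (0.9·0.5625 + 0.7·0.4375) ≈ 0.6231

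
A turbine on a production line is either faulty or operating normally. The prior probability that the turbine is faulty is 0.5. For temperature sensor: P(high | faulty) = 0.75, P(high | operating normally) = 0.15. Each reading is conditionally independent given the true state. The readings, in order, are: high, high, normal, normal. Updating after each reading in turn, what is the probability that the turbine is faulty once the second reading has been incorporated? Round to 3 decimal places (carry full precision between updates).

0.962

Each posterior becomes the prior for the next update.
After 'high': P(faulty) = 0.75·0.5000 / (0.75·0.5000 + 0.15·0.5000) ≈ 0.8333
After 'high': P(faulty) = 0.75·0.8333 / (0.75·0.8333 + 0.15·0.1667) ≈ 0.9615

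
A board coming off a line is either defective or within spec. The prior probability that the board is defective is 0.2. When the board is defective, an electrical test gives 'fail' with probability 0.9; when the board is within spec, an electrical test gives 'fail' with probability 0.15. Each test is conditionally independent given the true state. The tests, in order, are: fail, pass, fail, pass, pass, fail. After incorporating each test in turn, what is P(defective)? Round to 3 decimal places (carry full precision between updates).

0.081

After 'fail': P(defective) = 0.9·0.2000 / (0.9·0.2000 + 0.15·0.8000) ≈ 0.6000
After 'pass': P(defective) = 0.1·0.6000 / (0.1·0.6000 + 0.85·0.4000) ≈ 0.1500
After 'fail': P(defective) = 0.9·0.1500 / (0.9·0.1500 + 0.15·0.8500) ≈ 0.5143
After 'pass': P(defective) = 0.1·0.5143 / (0.1·0.5143 + 0.85·0.4857) ≈ 0.1108
After 'pass': P(defective) = 0.1·0.1108 / (0.1·0.1108 + 0.85·0.8892) ≈ 0.0144
After 'fail': P(defective) = 0.9·0.0144 / (0.9·0.0144 + 0.15·0.9856) ≈ 0.0808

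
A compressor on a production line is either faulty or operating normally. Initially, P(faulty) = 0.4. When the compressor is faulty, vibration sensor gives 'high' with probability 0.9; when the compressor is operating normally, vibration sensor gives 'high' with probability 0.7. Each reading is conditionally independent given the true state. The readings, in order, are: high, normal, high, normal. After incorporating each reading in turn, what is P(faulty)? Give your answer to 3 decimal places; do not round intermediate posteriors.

0.109

After 'high': P(faulty) = 0.9·0.4000 / (0.9·0.4000 + 0.7·0.6000) ≈ 0.4615
After 'normal': P(faulty) = 0.1·0.4615 / (0.1·0.4615 + 0.3·0.5385) ≈ 0.2222
After 'high': P(faulty) = 0.9·0.2222 / (0.9·0.2222 + 0.7·0.7778) ≈ 0.2687
After 'normal': P(faulty) = 0.1·0.2687 / (0.1·0.2687 + 0.3·0.7313) ≈ 0.1091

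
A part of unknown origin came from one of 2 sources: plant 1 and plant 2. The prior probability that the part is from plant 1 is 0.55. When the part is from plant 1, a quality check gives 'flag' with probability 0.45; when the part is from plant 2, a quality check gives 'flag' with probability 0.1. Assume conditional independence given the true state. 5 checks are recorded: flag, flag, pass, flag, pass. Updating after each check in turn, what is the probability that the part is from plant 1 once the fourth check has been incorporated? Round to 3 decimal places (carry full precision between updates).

0.986

After 'flag': P(plant 1) = 0.45·0.5500 / (0.45·0.5500 + 0.1·0.4500) ≈ 0.8462
After 'flag': P(plant 1) = 0.45·0.8462 / (0.45·0.8462 + 0.1·0.1538) ≈ 0.9612
After 'pass': P(plant 1) = 0.55·0.9612 / (0.55·0.9612 + 0.9·0.0388) ≈ 0.9380
After 'flag': P(plant 1) = 0.45·0.9380 / (0.45·0.9380 + 0.1·0.0620) ≈ 0.9855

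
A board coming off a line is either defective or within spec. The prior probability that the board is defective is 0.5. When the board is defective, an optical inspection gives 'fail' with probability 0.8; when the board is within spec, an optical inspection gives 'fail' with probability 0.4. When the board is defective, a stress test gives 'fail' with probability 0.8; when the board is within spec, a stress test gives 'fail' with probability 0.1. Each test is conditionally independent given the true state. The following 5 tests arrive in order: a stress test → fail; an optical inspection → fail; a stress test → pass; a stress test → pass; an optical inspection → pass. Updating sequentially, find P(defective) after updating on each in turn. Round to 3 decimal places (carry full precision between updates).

After a stress test='fail': P(defective) = 0.8·0.5000 / (0.8·0.5000 + 0.1·0.5000) ≈ 0.8889
After an optical inspection='fail': P(defective) = 0.8·0.8889 / (0.8·0.8889 + 0.4·0.1111) ≈ 0.9412
After a stress test='pass': P(defective) = 0.2·0.9412 / (0.2·0.9412 + 0.9·0.0588) ≈ 0.7805
After a stress test='pass': P(defective) = 0.2·0.7805 / (0.2·0.7805 + 0.9·0.2195) ≈ 0.4414
After an optical inspection='pass': P(defective) = 0.2·0.4414 / (0.2·0.4414 + 0.6·0.5586) ≈ 0.2085

0.208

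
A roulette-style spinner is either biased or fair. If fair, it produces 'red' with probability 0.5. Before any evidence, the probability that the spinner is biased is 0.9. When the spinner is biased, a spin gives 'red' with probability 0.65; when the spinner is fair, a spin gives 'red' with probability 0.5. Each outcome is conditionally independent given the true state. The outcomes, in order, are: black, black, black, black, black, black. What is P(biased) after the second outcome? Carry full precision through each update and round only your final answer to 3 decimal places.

0.815

Each posterior becomes the prior for the next update.
After 'black': P(biased) = 0.35·0.9000 / (0.35·0.9000 + 0.5·0.1000) ≈ 0.8630
After 'black': P(biased) = 0.35·0.8630 / (0.35·0.8630 + 0.5·0.1370) ≈ 0.8152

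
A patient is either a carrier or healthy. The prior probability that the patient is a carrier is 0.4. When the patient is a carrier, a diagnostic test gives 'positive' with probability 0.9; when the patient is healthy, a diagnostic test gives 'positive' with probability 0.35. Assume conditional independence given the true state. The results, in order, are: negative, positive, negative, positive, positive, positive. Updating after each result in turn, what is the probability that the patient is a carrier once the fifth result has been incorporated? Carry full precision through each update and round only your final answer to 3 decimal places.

0.212

Each posterior becomes the prior for the next update.
After 'negative': P(carrier) = 0.1·0.4000 / (0.1·0.4000 + 0.65·0.6000) ≈ 0.0930
After 'positive': P(carrier) = 0.9·0.0930 / (0.9·0.0930 + 0.35·0.9070) ≈ 0.2087
After 'negative': P(carrier) = 0.1·0.2087 / (0.1·0.2087 + 0.65·0.7913) ≈ 0.0390
After 'positive': P(carrier) = 0.9·0.0390 / (0.9·0.0390 + 0.35·0.9610) ≈ 0.0945
After 'positive': P(carrier) = 0.9·0.0945 / (0.9·0.0945 + 0.35·0.9055) ≈ 0.2115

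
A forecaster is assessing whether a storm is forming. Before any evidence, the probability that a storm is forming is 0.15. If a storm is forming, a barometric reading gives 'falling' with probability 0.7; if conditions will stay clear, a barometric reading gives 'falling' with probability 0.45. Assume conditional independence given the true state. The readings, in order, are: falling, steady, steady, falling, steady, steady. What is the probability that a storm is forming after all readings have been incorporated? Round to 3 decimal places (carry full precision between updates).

0.036

After 'falling': P(storm) = 0.7·0.1500 / (0.7·0.1500 + 0.45·0.8500) ≈ 0.2154
After 'steady': P(storm) = 0.3·0.2154 / (0.3·0.2154 + 0.55·0.7846) ≈ 0.1302
After 'steady': P(storm) = 0.3·0.1302 / (0.3·0.1302 + 0.55·0.8698) ≈ 0.0755
After 'falling': P(storm) = 0.7·0.0755 / (0.7·0.0755 + 0.45·0.9245) ≈ 0.1127
After 'steady': P(storm) = 0.3·0.1127 / (0.3·0.1127 + 0.55·0.8873) ≈ 0.0648
After 'steady': P(storm) = 0.3·0.0648 / (0.3·0.0648 + 0.55·0.9352) ≈ 0.0364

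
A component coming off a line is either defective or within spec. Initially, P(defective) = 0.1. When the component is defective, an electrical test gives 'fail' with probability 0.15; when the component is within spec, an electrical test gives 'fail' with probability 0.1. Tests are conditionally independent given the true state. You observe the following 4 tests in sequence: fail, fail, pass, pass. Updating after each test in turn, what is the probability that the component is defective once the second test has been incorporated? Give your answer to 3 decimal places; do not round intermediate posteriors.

0.200

Apply Bayes' rule sequentially, carrying P(defective) forward.
After 'fail': P(defective) = 0.15·0.1000 / (0.15·0.1000 + 0.1·0.9000) ≈ 0.1429
After 'fail': P(defective) = 0.15·0.1429 / (0.15·0.1429 + 0.1·0.8571) ≈ 0.2000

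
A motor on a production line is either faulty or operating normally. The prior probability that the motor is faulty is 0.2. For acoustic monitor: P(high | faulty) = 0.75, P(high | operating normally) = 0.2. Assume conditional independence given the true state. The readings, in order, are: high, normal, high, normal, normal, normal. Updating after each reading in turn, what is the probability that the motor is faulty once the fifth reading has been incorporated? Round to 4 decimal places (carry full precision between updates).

After 'high': P(faulty) = 0.75·0.2000 / (0.75·0.2000 + 0.2·0.8000) ≈ 0.4839
After 'normal': P(faulty) = 0.25·0.4839 / (0.25·0.4839 + 0.8·0.5161) ≈ 0.2266
After 'high': P(faulty) = 0.75·0.2266 / (0.75·0.2266 + 0.2·0.7734) ≈ 0.5235
After 'normal': P(faulty) = 0.25·0.5235 / (0.25·0.5235 + 0.8·0.4765) ≈ 0.2556
After 'normal': P(faulty) = 0.25·0.2556 / (0.25·0.2556 + 0.8·0.7444) ≈ 0.0969

0.0969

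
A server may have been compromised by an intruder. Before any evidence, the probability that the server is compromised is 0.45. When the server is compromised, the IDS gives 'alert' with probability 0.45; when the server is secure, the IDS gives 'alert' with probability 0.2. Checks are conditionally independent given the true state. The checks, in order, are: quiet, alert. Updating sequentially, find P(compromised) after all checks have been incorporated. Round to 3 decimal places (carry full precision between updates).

0.559

After 'quiet': P(compromised) = 0.55·0.4500 / (0.55·0.4500 + 0.8·0.5500) ≈ 0.3600
After 'alert': P(compromised) = 0.45·0.3600 / (0.45·0.3600 + 0.2·0.6400) ≈ 0.5586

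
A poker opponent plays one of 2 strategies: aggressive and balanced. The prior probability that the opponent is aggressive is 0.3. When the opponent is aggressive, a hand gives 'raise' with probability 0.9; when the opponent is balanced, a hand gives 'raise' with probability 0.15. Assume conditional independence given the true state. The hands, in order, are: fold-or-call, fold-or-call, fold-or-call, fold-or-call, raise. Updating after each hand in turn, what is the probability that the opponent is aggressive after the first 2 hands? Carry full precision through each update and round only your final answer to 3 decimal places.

Apply Bayes' rule sequentially, carrying P(aggressive) forward.
After 'fold-or-call': P(aggressive) = 0.1·0.3000 / (0.1·0.3000 + 0.85·0.7000) ≈ 0.0480
After 'fold-or-call': P(aggressive) = 0.1·0.0480 / (0.1·0.0480 + 0.85·0.9520) ≈ 0.0059

0.006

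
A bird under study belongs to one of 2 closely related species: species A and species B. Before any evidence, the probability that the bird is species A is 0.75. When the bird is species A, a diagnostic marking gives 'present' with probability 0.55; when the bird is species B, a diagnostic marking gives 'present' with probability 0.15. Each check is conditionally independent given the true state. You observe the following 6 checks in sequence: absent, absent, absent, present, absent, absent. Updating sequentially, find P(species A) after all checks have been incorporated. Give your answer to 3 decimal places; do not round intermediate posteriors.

After 'absent': P(species A) = 0.45·0.7500 / (0.45·0.7500 + 0.85·0.2500) ≈ 0.6136
After 'absent': P(species A) = 0.45·0.6136 / (0.45·0.6136 + 0.85·0.3864) ≈ 0.4568
After 'absent': P(species A) = 0.45·0.4568 / (0.45·0.4568 + 0.85·0.5432) ≈ 0.3080
After 'present': P(species A) = 0.55·0.3080 / (0.55·0.3080 + 0.15·0.6920) ≈ 0.6201
After 'absent': P(species A) = 0.45·0.6201 / (0.45·0.6201 + 0.85·0.3799) ≈ 0.4635
After 'absent': P(species A) = 0.45·0.4635 / (0.45·0.4635 + 0.85·0.5365) ≈ 0.3139

0.314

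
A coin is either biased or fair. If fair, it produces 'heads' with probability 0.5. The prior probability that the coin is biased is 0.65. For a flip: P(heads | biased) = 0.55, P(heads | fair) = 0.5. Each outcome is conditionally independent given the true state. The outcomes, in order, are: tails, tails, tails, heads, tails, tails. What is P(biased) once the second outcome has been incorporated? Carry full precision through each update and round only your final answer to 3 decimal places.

0.601

After 'tails': P(biased) = 0.45·0.6500 / (0.45·0.6500 + 0.5·0.3500) ≈ 0.6257
After 'tails': P(biased) = 0.45·0.6257 / (0.45·0.6257 + 0.5·0.3743) ≈ 0.6007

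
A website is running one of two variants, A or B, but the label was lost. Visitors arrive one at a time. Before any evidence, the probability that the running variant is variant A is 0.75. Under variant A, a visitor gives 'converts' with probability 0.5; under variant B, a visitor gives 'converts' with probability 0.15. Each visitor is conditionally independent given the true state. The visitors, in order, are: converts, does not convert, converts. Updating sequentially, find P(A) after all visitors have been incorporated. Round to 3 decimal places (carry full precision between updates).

0.951

After 'converts': P(A) = 0.5·0.7500 / (0.5·0.7500 + 0.15·0.2500) ≈ 0.9091
After 'does not convert': P(A) = 0.5·0.9091 / (0.5·0.9091 + 0.85·0.0909) ≈ 0.8547
After 'converts': P(A) = 0.5·0.8547 / (0.5·0.8547 + 0.15·0.1453) ≈ 0.9515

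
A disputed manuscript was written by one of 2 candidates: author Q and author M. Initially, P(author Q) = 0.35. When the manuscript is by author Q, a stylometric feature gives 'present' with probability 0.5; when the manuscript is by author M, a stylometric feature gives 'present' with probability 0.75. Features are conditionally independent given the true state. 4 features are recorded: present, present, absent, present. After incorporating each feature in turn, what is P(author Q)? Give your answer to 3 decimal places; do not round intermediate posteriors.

0.242

After 'present': P(author Q) = 0.5·0.3500 / (0.5·0.3500 + 0.75·0.6500) ≈ 0.2642
After 'present': P(author Q) = 0.5·0.2642 / (0.5·0.2642 + 0.75·0.7358) ≈ 0.1931
After 'absent': P(author Q) = 0.5·0.1931 / (0.5·0.1931 + 0.25·0.8069) ≈ 0.3237
After 'present': P(author Q) = 0.5·0.3237 / (0.5·0.3237 + 0.75·0.6763) ≈ 0.2419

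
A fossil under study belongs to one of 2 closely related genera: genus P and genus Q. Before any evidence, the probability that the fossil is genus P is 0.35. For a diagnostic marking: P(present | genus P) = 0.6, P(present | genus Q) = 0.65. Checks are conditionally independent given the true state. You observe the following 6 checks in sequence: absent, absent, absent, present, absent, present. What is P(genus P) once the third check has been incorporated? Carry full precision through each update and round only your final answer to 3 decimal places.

Apply Bayes' rule sequentially, carrying P(genus P) forward.
After 'absent': P(genus P) = 0.4·0.3500 / (0.4·0.3500 + 0.35·0.6500) ≈ 0.3810
After 'absent': P(genus P) = 0.4·0.3810 / (0.4·0.3810 + 0.35·0.6190) ≈ 0.4129
After 'absent': P(genus P) = 0.4·0.4129 / (0.4·0.4129 + 0.35·0.5871) ≈ 0.4456

0.446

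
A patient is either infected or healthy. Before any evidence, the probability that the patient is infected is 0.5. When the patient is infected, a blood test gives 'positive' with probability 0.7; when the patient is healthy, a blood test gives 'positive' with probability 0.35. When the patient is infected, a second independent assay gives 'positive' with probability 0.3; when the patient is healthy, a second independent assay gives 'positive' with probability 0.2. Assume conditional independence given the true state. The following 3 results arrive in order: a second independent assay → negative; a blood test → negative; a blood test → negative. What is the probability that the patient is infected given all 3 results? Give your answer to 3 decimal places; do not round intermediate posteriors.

After a second independent assay='negative': P(infected) = 0.7·0.5000 / (0.7·0.5000 + 0.8·0.5000) ≈ 0.4667
After a blood test='negative': P(infected) = 0.3·0.4667 / (0.3·0.4667 + 0.65·0.5333) ≈ 0.2877
After a blood test='negative': P(infected) = 0.3·0.2877 / (0.3·0.2877 + 0.65·0.7123) ≈ 0.1571

0.157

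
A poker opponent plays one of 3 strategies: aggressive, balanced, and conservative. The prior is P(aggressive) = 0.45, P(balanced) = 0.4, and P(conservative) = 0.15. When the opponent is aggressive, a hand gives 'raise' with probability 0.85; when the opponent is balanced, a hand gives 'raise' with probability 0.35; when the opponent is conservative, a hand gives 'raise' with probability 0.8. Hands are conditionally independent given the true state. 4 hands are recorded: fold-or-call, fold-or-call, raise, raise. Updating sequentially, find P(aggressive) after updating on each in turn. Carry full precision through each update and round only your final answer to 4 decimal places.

After 'fold-or-call': normaliser = 0.15·0.4500 + 0.65·0.4000 + 0.2·0.1500; P(aggressive) ≈ 0.1888, P(balanced) ≈ 0.7273, P(conservative) ≈ 0.0839
After 'fold-or-call': normaliser = 0.15·0.1888 + 0.65·0.7273 + 0.2·0.0839; P(aggressive) ≈ 0.0547, P(balanced) ≈ 0.9129, P(conservative) ≈ 0.0324
After 'raise': normaliser = 0.85·0.0547 + 0.35·0.9129 + 0.8·0.0324; P(aggressive) ≈ 0.1186, P(balanced) ≈ 0.8152, P(conservative) ≈ 0.0662
After 'raise': normaliser = 0.85·0.1186 + 0.35·0.8152 + 0.8·0.0662; P(aggressive) ≈ 0.2296, P(balanced) ≈ 0.6498, P(conservative) ≈ 0.1205

0.2296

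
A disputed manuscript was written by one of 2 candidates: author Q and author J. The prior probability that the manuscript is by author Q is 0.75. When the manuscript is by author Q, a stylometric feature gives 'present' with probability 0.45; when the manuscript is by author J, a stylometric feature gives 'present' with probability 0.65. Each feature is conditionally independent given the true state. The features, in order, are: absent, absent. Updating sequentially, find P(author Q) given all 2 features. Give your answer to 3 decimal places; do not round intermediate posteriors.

Each posterior becomes the prior for the next update.
After 'absent': P(author Q) = 0.55·0.7500 / (0.55·0.7500 + 0.35·0.2500) ≈ 0.8250
After 'absent': P(author Q) = 0.55·0.8250 / (0.55·0.8250 + 0.35·0.1750) ≈ 0.8811

0.881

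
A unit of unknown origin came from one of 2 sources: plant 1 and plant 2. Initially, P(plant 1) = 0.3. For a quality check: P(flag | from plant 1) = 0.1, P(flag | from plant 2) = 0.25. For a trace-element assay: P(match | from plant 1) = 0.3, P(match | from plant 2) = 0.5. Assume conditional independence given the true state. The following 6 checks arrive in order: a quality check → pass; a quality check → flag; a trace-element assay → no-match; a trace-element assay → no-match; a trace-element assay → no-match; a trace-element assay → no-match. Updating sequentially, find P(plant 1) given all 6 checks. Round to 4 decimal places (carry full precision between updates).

0.4414

After a quality check='pass': P(plant 1) = 0.9·0.3000 / (0.9·0.3000 + 0.75·0.7000) ≈ 0.3396
After a quality check='flag': P(plant 1) = 0.1·0.3396 / (0.1·0.3396 + 0.25·0.6604) ≈ 0.1706
After a trace-element assay='no-match': P(plant 1) = 0.7·0.1706 / (0.7·0.1706 + 0.5·0.8294) ≈ 0.2236
After a trace-element assay='no-match': P(plant 1) = 0.7·0.2236 / (0.7·0.2236 + 0.5·0.7764) ≈ 0.2873
After a trace-element assay='no-match': P(plant 1) = 0.7·0.2873 / (0.7·0.2873 + 0.5·0.7127) ≈ 0.3608
After a trace-element assay='no-match': P(plant 1) = 0.7·0.3608 / (0.7·0.3608 + 0.5·0.6392) ≈ 0.4414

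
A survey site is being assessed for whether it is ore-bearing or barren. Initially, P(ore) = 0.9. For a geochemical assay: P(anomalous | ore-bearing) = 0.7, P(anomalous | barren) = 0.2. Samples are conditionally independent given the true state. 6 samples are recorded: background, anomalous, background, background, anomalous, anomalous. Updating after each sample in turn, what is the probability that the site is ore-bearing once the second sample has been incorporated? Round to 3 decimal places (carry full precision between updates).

After 'background': P(ore) = 0.3·0.9000 / (0.3·0.9000 + 0.8·0.1000) ≈ 0.7714
After 'anomalous': P(ore) = 0.7·0.7714 / (0.7·0.7714 + 0.2·0.2286) ≈ 0.9220

0.922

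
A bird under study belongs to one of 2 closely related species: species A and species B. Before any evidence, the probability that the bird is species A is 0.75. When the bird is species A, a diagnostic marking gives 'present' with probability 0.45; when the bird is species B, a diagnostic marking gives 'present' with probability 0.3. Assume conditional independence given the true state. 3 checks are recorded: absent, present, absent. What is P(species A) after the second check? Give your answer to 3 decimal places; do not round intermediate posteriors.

After 'absent': P(species A) = 0.55·0.7500 / (0.55·0.7500 + 0.7·0.2500) ≈ 0.7021
After 'present': P(species A) = 0.45·0.7021 / (0.45·0.7021 + 0.3·0.2979) ≈ 0.7795

0.780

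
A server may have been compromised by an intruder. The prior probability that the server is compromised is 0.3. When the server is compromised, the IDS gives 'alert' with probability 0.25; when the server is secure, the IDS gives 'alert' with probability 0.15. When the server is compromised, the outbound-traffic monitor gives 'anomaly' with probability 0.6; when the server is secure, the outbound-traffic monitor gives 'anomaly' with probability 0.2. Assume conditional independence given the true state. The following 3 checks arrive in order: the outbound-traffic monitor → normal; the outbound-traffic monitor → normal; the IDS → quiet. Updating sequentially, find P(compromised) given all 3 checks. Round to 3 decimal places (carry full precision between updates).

0.086

Apply Bayes' rule sequentially, carrying P(compromised) forward.
After the outbound-traffic monitor='normal': P(compromised) = 0.4·0.3000 / (0.4·0.3000 + 0.8·0.7000) ≈ 0.1765
After the outbound-traffic monitor='normal': P(compromised) = 0.4·0.1765 / (0.4·0.1765 + 0.8·0.8235) ≈ 0.0968
After the IDS='quiet': P(compromised) = 0.75·0.0968 / (0.75·0.0968 + 0.85·0.9032) ≈ 0.0864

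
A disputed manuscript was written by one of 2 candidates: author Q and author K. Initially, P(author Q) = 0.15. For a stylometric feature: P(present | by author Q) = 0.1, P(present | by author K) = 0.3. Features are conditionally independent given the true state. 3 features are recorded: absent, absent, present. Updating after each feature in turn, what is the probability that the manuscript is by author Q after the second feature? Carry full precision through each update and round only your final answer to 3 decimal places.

0.226

Each posterior becomes the prior for the next update.
After 'absent': P(author Q) = 0.9·0.1500 / (0.9·0.1500 + 0.7·0.8500) ≈ 0.1849
After 'absent': P(author Q) = 0.9·0.1849 / (0.9·0.1849 + 0.7·0.8151) ≈ 0.2258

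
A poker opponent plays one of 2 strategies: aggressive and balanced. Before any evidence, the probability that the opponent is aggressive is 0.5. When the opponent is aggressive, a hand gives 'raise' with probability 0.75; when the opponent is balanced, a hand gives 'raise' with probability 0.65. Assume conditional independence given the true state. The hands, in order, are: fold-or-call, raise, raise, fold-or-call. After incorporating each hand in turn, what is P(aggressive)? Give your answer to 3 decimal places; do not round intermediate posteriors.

0.405

After 'fold-or-call': P(aggressive) = 0.25·0.5000 / (0.25·0.5000 + 0.35·0.5000) ≈ 0.4167
After 'raise': P(aggressive) = 0.75·0.4167 / (0.75·0.4167 + 0.65·0.5833) ≈ 0.4518
After 'raise': P(aggressive) = 0.75·0.4518 / (0.75·0.4518 + 0.65·0.5482) ≈ 0.4874
After 'fold-or-call': P(aggressive) = 0.25·0.4874 / (0.25·0.4874 + 0.35·0.5126) ≈ 0.4045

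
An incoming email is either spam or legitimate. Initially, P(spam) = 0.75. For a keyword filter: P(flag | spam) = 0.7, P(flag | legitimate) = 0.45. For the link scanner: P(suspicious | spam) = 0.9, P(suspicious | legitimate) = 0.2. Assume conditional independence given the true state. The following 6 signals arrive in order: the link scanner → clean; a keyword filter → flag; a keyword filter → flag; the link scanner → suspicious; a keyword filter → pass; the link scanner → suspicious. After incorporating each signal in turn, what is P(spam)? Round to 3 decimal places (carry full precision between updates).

0.909

After the link scanner='clean': P(spam) = 0.1·0.7500 / (0.1·0.7500 + 0.8·0.2500) ≈ 0.2727
After a keyword filter='flag': P(spam) = 0.7·0.2727 / (0.7·0.2727 + 0.45·0.7273) ≈ 0.3684
After a keyword filter='flag': P(spam) = 0.7·0.3684 / (0.7·0.3684 + 0.45·0.6316) ≈ 0.4757
After the link scanner='suspicious': P(spam) = 0.9·0.4757 / (0.9·0.4757 + 0.2·0.5243) ≈ 0.8033
After a keyword filter='pass': P(spam) = 0.3·0.8033 / (0.3·0.8033 + 0.55·0.1967) ≈ 0.6901
After the link scanner='suspicious': P(spam) = 0.9·0.6901 / (0.9·0.6901 + 0.2·0.3099) ≈ 0.9093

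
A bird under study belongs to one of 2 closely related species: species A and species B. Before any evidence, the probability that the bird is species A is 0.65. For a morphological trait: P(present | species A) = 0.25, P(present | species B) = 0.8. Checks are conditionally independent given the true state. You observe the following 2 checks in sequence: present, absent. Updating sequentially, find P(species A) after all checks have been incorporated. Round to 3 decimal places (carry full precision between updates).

After 'present': P(species A) = 0.25·0.6500 / (0.25·0.6500 + 0.8·0.3500) ≈ 0.3672
After 'absent': P(species A) = 0.75·0.3672 / (0.75·0.3672 + 0.2·0.6328) ≈ 0.6852

0.685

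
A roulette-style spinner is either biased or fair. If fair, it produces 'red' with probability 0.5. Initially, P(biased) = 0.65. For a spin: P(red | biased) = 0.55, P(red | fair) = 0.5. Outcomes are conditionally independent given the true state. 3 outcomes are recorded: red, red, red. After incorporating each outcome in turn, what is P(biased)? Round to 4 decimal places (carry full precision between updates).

0.7120

Each posterior becomes the prior for the next update.
After 'red': P(biased) = 0.55·0.6500 / (0.55·0.6500 + 0.5·0.3500) ≈ 0.6714
After 'red': P(biased) = 0.55·0.6714 / (0.55·0.6714 + 0.5·0.3286) ≈ 0.6920
After 'red': P(biased) = 0.55·0.6920 / (0.55·0.6920 + 0.5·0.3080) ≈ 0.7120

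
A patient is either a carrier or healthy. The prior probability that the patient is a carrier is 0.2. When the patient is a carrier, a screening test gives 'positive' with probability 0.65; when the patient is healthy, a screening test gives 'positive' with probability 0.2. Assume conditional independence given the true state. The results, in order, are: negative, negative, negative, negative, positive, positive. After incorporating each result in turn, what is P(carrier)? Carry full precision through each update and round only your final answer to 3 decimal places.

0.088

After 'negative': P(carrier) = 0.35·0.2000 / (0.35·0.2000 + 0.8·0.8000) ≈ 0.0986
After 'negative': P(carrier) = 0.35·0.0986 / (0.35·0.0986 + 0.8·0.9014) ≈ 0.0457
After 'negative': P(carrier) = 0.35·0.0457 / (0.35·0.0457 + 0.8·0.9543) ≈ 0.0205
After 'negative': P(carrier) = 0.35·0.0205 / (0.35·0.0205 + 0.8·0.9795) ≈ 0.0091
After 'positive': P(carrier) = 0.65·0.0091 / (0.65·0.0091 + 0.2·0.9909) ≈ 0.0289
After 'positive': P(carrier) = 0.65·0.0289 / (0.65·0.0289 + 0.2·0.9711) ≈ 0.0882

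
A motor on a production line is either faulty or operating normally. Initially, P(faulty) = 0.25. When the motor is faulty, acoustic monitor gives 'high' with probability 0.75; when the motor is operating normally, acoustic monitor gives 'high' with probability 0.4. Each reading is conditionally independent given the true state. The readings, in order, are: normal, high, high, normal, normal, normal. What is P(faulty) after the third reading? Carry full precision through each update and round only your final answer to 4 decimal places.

0.3281

Each posterior becomes the prior for the next update.
After 'normal': P(faulty) = 0.25·0.2500 / (0.25·0.2500 + 0.6·0.7500) ≈ 0.1220
After 'high': P(faulty) = 0.75·0.1220 / (0.75·0.1220 + 0.4·0.8780) ≈ 0.2066
After 'high': P(faulty) = 0.75·0.2066 / (0.75·0.2066 + 0.4·0.7934) ≈ 0.3281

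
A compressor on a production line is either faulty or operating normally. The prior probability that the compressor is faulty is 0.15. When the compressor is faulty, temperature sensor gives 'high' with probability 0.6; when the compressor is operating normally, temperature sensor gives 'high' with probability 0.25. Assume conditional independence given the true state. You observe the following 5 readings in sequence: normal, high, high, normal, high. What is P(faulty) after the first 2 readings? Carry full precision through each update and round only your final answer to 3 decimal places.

After 'normal': P(faulty) = 0.4·0.1500 / (0.4·0.1500 + 0.75·0.8500) ≈ 0.0860
After 'high': P(faulty) = 0.6·0.0860 / (0.6·0.0860 + 0.25·0.9140) ≈ 0.1843

0.184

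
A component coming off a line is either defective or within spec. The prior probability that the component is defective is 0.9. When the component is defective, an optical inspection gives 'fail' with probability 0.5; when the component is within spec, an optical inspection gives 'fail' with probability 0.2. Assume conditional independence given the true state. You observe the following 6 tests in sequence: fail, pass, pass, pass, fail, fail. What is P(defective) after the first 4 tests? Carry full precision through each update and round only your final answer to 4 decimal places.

0.8460

Each posterior becomes the prior for the next update.
After 'fail': P(defective) = 0.5·0.9000 / (0.5·0.9000 + 0.2·0.1000) ≈ 0.9574
After 'pass': P(defective) = 0.5·0.9574 / (0.5·0.9574 + 0.8·0.0426) ≈ 0.9336
After 'pass': P(defective) = 0.5·0.9336 / (0.5·0.9336 + 0.8·0.0664) ≈ 0.8978
After 'pass': P(defective) = 0.5·0.8978 / (0.5·0.8978 + 0.8·0.1022) ≈ 0.8460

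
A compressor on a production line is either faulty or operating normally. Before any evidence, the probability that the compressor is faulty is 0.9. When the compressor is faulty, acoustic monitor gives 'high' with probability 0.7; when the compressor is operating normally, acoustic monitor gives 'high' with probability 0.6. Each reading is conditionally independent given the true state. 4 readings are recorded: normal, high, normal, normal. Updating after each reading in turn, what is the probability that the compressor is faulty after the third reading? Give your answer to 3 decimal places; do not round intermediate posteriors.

After 'normal': P(faulty) = 0.3·0.9000 / (0.3·0.9000 + 0.4·0.1000) ≈ 0.8710
After 'high': P(faulty) = 0.7·0.8710 / (0.7·0.8710 + 0.6·0.1290) ≈ 0.8873
After 'normal': P(faulty) = 0.3·0.8873 / (0.3·0.8873 + 0.4·0.1127) ≈ 0.8552

0.855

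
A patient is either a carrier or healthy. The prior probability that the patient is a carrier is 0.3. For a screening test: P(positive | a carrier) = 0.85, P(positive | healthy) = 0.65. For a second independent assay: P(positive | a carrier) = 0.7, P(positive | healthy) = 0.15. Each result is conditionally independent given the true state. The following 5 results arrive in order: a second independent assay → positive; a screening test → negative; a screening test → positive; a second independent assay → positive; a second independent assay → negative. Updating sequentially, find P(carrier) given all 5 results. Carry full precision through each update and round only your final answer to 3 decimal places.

0.649

After a second independent assay='positive': P(carrier) = 0.7·0.3000 / (0.7·0.3000 + 0.15·0.7000) ≈ 0.6667
After a screening test='negative': P(carrier) = 0.15·0.6667 / (0.15·0.6667 + 0.35·0.3333) ≈ 0.4615
After a screening test='positive': P(carrier) = 0.85·0.4615 / (0.85·0.4615 + 0.65·0.5385) ≈ 0.5285
After a second independent assay='positive': P(carrier) = 0.7·0.5285 / (0.7·0.5285 + 0.15·0.4715) ≈ 0.8395
After a second independent assay='negative': P(carrier) = 0.3·0.8395 / (0.3·0.8395 + 0.85·0.1605) ≈ 0.6486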